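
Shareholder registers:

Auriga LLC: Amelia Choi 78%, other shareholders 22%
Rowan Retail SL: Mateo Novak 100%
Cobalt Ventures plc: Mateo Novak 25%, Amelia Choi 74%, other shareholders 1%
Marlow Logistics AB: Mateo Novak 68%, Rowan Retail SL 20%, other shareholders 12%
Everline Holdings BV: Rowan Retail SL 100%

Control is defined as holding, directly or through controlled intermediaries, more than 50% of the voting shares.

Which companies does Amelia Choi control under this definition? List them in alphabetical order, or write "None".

Auriga LLC, Cobalt Ventures plc

Amelia holds 78% of Auriga, so Amelia controls Auriga.
Amelia holds 74% of Cobalt, so Amelia controls Cobalt.
No other company's threshold is met.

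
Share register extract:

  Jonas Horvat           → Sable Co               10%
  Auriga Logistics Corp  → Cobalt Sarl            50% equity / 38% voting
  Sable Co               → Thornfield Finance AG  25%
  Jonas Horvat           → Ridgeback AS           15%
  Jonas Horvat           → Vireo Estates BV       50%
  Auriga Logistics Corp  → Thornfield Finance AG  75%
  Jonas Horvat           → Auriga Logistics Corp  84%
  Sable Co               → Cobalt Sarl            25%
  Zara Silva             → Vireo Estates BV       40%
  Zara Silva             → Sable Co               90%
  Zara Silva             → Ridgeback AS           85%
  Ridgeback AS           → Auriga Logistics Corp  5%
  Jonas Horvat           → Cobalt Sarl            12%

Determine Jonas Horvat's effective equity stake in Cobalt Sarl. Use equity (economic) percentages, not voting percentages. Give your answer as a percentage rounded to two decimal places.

Jonas reaches Cobalt along 4 paths.
Via Sable: 10% × 25% = 2.5%.
Direct stake: 12% = 12%.
Via Auriga: 84% × 50% = 42%.
Via Ridgeback → Auriga: 15% × 5% × 50% = 0.375%.
Total: 2.5% + 12% + 42% + 0.375% = 56.875%.
Rounded: 56.88%.

56.88%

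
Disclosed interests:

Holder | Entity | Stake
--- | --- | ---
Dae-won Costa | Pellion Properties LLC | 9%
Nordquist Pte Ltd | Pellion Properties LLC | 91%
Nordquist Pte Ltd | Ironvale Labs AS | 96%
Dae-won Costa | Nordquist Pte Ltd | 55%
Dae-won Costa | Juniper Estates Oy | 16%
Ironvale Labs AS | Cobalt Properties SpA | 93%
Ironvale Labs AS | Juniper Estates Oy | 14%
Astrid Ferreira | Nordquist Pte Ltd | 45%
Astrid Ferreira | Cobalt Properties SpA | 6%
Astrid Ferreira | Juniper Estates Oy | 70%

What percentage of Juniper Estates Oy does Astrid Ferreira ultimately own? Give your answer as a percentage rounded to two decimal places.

Astrid reaches Juniper along 2 paths.
Via Nordquist → Ironvale: 45% × 96% × 14% = 6.048%.
Direct stake: 70% = 70%.
Total: 6.048% + 70% = 76.048%.
Rounded: 76.05%.

76.05%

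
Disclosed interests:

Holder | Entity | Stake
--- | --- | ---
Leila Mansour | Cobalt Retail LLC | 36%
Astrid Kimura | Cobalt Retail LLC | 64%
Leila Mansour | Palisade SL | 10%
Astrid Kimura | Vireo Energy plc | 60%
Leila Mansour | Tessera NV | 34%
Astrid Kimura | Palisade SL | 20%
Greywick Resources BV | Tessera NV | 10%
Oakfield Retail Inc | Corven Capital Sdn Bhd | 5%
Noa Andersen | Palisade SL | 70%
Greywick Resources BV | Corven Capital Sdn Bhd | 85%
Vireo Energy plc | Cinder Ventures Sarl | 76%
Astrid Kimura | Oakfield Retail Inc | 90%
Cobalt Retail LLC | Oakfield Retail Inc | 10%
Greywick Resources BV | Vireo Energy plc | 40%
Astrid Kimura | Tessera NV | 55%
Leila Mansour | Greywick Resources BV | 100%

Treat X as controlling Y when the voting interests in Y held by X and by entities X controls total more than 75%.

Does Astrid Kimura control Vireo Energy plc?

Astrid holds 90% of Oakfield, so Astrid controls Oakfield.
In Vireo, Astrid's side holds only 60%, not > 75%.
So Astrid does not control Vireo.

No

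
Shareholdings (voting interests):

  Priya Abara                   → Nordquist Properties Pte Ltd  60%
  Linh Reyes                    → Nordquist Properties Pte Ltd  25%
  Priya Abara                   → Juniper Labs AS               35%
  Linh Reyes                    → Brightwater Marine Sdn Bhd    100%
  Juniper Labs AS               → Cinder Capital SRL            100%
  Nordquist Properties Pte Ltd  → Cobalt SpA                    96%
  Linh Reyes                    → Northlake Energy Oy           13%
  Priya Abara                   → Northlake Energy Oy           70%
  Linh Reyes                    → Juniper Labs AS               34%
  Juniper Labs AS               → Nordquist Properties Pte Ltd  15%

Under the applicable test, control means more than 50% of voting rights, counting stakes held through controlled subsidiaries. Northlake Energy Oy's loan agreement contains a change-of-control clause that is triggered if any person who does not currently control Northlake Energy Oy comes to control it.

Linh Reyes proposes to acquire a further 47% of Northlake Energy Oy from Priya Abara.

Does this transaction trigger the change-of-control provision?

Yes

The purchase adds only to Linh's holdings (Priya's stake shrinks), so Linh is the only person who could newly come to control Northlake.
Linh holds 100% of Brightwater, so Linh controls Brightwater.
In Northlake, Linh's side holds only 13%, not > 50%.
So before the transaction, Linh does not control Northlake.
After the purchase, Linh's direct stake in Northlake rises to 13% + 47% = 60%, and Priya's stake falls to 23%.
Linh holds 60% of Northlake, so Linh controls Northlake.
Linh did not control Northlake before and does after, so the clause is triggered.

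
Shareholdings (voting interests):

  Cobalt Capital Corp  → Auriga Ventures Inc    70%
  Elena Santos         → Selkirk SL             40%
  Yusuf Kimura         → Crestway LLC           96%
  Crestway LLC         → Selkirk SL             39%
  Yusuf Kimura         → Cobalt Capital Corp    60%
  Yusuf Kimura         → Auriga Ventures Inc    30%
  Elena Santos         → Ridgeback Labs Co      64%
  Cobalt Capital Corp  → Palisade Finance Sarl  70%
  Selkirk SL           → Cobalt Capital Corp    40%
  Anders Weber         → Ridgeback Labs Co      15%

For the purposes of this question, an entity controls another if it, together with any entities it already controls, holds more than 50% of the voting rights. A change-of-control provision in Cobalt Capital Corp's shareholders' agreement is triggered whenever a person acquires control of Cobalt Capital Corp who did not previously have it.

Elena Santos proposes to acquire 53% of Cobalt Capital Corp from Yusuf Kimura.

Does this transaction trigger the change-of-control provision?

The purchase adds only to Elena's holdings (Yusuf's stake shrinks), so Elena is the only person who could newly come to control Cobalt.
Elena holds 64% of Ridgeback, so Elena controls Ridgeback.
Neither Elena nor any entity Elena controls holds any voting interest in Cobalt.
So before the transaction, Elena does not control Cobalt.
After the purchase, Elena holds 53% of Cobalt directly, and Yusuf's stake falls to 7%.
Elena holds 53% of Cobalt, so Elena controls Cobalt.
Elena did not control Cobalt before and does after, so the clause is triggered.

Yes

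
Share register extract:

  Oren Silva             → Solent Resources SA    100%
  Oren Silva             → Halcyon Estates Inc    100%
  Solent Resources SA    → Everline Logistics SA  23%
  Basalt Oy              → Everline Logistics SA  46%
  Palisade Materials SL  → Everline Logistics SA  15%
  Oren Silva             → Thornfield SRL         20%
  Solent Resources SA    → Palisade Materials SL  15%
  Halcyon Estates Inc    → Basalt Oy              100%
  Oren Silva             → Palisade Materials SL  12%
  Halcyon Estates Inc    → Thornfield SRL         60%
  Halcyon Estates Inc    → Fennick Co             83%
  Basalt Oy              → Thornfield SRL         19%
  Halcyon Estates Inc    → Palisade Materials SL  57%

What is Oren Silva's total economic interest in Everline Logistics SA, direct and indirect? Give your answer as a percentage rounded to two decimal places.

Oren reaches Everline along 5 paths.
Via Solent: 100% × 23% = 23%.
Via Palisade: 12% × 15% = 1.8%.
Via Solent → Palisade: 100% × 15% × 15% = 2.25%.
Via Halcyon → Palisade: 100% × 57% × 15% = 8.55%.
Via Halcyon → Basalt: 100% × 100% × 46% = 46%.
Total: 23% + 1.8% + 2.25% + 8.55% + 46% = 81.6%.
Rounded: 81.60%.

81.60%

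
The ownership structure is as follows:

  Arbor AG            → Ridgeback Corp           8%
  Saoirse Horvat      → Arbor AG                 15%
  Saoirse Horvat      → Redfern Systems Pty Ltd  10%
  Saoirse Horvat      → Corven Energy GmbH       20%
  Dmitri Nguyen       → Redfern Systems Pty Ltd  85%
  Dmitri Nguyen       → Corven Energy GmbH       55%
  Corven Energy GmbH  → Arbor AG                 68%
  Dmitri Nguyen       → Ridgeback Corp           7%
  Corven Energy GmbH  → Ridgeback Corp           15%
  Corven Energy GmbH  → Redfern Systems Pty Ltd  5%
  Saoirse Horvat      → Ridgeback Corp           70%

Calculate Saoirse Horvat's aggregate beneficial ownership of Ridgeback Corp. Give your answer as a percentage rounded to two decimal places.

75.29%

Saoirse reaches Ridgeback along 4 paths.
Direct stake: 70% = 70%.
Via Corven → Arbor: 20% × 68% × 8% = 1.088%.
Via Arbor: 15% × 8% = 1.2%.
Via Corven: 20% × 15% = 3%.
Total: 70% + 1.088% + 1.2% + 3% = 75.288%.
Rounded: 75.29%.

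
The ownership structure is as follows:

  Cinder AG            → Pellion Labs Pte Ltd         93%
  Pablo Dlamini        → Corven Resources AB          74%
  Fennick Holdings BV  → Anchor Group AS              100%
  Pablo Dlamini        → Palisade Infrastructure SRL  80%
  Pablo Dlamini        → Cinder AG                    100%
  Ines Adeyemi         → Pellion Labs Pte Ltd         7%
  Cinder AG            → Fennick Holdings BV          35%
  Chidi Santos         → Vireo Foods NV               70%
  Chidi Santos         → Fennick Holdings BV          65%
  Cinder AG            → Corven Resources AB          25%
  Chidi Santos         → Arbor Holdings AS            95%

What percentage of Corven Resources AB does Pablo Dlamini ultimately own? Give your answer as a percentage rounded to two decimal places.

99.00%

Pablo reaches Corven along 2 paths.
Direct stake: 74% = 74%.
Via Cinder: 100% × 25% = 25%.
Total: 74% + 25% = 99%.
Rounded: 99.00%.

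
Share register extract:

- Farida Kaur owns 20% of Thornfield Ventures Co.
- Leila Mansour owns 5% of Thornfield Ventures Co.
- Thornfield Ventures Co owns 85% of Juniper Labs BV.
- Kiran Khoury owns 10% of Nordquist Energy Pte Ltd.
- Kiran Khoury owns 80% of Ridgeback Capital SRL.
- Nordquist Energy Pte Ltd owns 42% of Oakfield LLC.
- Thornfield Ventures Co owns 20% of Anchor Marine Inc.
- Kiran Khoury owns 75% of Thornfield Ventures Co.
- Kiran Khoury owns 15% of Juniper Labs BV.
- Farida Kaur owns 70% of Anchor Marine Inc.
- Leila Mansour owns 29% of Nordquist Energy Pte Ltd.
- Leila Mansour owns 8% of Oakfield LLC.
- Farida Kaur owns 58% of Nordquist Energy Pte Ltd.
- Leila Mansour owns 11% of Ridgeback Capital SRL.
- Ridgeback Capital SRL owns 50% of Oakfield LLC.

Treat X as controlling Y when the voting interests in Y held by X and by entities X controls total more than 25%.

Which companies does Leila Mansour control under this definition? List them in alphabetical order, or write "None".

Nordquist Energy Pte Ltd, Oakfield LLC

Leila holds 29% of Nordquist, so Leila controls Nordquist.
Leila and Nordquist together hold 8% + 42% = 50% of Oakfield, so Leila controls Oakfield.
No other company's threshold is met.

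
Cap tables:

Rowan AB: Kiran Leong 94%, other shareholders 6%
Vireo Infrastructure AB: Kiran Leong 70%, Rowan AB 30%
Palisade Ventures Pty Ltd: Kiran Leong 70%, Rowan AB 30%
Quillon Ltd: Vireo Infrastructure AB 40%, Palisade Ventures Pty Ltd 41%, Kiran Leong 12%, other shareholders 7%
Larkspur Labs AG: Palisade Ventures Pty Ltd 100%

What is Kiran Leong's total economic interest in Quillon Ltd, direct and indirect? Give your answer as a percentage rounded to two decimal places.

Kiran reaches Quillon along 5 paths.
Via Vireo: 70% × 40% = 28%.
Via Rowan → Vireo: 94% × 30% × 40% = 11.28%.
Via Palisade: 70% × 41% = 28.7%.
Via Rowan → Palisade: 94% × 30% × 41% = 11.562%.
Direct stake: 12% = 12%.
Total: 28% + 11.28% + 28.7% + 11.562% + 12% = 91.542%.
Rounded: 91.54%.

91.54%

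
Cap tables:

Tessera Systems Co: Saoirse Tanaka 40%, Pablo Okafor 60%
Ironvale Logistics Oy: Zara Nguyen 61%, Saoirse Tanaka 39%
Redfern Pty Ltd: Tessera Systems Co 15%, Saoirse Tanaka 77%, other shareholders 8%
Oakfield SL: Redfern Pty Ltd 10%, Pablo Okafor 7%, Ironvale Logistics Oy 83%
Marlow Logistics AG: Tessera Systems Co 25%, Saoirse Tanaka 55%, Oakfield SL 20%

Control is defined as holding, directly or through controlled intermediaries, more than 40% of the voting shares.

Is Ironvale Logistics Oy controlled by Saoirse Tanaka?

Saoirse holds 77% of Redfern, so Saoirse controls Redfern.
Saoirse holds 55% of Marlow, so Saoirse controls Marlow.
In Ironvale, Saoirse's side holds only 39%, not > 40%.
So Saoirse does not control Ironvale.

No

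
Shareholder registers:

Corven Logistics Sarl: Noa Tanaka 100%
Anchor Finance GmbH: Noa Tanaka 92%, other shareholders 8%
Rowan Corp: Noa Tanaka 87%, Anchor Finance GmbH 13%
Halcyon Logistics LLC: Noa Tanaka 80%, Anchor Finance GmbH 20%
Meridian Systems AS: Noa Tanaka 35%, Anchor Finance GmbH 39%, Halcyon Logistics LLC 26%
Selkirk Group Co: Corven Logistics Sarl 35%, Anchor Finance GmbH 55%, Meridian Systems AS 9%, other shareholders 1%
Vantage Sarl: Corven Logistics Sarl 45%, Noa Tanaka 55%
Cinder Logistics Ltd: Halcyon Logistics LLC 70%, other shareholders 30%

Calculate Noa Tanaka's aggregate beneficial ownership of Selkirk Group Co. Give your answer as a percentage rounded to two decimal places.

94.28%

Noa reaches Selkirk along 6 paths.
Via Corven: 100% × 35% = 35%.
Via Anchor: 92% × 55% = 50.6%.
Via Meridian: 35% × 9% = 3.15%.
Via Anchor → Meridian: 92% × 39% × 9% = 3.2292%.
Via Halcyon → Meridian: 80% × 26% × 9% = 1.872%.
Via Anchor → Halcyon → Meridian: 92% × 20% × 26% × 9% = 0.43056%.
Total: 35% + 50.6% + 3.15% + 3.2292% + 1.872% + 0.43056% = 94.28176%.
Rounded: 94.28%.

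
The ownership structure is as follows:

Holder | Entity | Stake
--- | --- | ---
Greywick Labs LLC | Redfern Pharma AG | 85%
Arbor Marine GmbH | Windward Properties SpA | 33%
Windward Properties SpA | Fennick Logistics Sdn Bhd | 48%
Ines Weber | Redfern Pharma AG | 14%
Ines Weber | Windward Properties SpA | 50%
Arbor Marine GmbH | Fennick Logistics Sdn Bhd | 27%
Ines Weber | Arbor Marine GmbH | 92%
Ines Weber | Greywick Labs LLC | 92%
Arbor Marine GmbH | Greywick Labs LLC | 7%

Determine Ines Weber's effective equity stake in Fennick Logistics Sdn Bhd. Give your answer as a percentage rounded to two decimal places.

Ines reaches Fennick along 3 paths.
Via Windward: 50% × 48% = 24%.
Via Arbor → Windward: 92% × 33% × 48% = 14.5728%.
Via Arbor: 92% × 27% = 24.84%.
Total: 24% + 14.5728% + 24.84% = 63.4128%.
Rounded: 63.41%.

63.41%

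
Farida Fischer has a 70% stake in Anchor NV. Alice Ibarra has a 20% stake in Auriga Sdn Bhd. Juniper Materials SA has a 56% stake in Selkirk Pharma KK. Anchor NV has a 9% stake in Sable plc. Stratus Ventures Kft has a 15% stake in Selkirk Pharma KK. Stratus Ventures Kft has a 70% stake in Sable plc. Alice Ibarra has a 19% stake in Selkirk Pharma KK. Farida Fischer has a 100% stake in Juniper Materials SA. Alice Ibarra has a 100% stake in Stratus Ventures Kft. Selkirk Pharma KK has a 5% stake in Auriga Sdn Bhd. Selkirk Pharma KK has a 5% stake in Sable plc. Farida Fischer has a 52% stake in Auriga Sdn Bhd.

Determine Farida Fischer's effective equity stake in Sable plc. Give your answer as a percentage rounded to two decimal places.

Farida reaches Sable along 2 paths.
Via Juniper → Selkirk: 100% × 56% × 5% = 2.8%.
Via Anchor: 70% × 9% = 6.3%.
Total: 2.8% + 6.3% = 9.1%.
Rounded: 9.10%.

9.10%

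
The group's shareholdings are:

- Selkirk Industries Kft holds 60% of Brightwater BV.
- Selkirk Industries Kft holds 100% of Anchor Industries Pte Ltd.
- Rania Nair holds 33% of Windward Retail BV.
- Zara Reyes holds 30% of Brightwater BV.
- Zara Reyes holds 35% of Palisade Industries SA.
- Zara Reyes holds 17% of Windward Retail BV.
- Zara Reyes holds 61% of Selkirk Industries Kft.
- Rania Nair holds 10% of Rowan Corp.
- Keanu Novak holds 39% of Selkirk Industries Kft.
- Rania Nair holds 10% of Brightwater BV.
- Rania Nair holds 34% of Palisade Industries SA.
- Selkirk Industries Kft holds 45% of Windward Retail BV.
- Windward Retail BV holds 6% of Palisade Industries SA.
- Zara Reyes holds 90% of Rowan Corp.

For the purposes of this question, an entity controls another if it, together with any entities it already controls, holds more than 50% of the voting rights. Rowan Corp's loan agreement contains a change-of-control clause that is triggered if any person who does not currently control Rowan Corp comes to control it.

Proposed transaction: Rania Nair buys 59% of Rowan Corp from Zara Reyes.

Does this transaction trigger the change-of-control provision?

Yes

The purchase adds only to Rania's holdings (Zara's stake shrinks), so Rania is the only person who could newly come to control Rowan.
Rania's largest direct stake is 34% in Palisade, which does not meet the threshold, so Rania controls no company.
In Rowan, Rania's side holds only 10%, not > 50%.
So before the transaction, Rania does not control Rowan.
After the purchase, Rania's direct stake in Rowan rises to 10% + 59% = 69%, and Zara's stake falls to 31%.
Rania holds 69% of Rowan, so Rania controls Rowan.
Rania did not control Rowan before and does after, so the clause is triggered.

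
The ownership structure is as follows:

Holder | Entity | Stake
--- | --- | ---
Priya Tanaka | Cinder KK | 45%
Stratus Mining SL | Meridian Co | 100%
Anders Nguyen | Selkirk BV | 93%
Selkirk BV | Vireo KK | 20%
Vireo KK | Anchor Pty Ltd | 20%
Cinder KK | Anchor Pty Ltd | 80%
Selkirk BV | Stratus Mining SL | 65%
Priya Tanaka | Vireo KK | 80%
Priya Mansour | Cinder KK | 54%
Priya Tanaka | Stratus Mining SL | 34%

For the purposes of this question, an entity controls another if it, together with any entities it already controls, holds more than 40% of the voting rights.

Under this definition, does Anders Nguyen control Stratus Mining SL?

Anders holds 93% of Selkirk, so Anders controls Selkirk.
Selkirk holds 65% of Stratus, so Anders controls Stratus.

Yes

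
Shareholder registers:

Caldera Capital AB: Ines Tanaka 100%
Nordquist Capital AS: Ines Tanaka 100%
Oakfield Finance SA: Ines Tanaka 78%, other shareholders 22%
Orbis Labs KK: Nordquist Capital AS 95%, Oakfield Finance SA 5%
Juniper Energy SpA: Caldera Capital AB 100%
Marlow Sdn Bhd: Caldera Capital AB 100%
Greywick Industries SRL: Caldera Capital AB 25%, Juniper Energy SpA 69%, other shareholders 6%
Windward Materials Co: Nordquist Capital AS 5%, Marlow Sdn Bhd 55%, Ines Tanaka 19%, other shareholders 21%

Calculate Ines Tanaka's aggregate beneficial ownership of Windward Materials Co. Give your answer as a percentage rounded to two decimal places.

Ines reaches Windward along 3 paths.
Via Nordquist: 100% × 5% = 5%.
Via Caldera → Marlow: 100% × 100% × 55% = 55%.
Direct stake: 19% = 19%.
Total: 5% + 55% + 19% = 79%.
Rounded: 79.00%.

79.00%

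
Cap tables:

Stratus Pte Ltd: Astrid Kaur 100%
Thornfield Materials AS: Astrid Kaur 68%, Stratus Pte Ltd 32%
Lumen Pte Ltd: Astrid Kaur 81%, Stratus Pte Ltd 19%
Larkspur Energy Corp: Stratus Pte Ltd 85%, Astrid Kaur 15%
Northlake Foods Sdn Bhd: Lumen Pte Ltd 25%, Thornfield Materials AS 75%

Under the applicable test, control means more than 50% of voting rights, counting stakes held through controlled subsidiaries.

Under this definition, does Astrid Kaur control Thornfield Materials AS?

Astrid holds 100% of Stratus, so Astrid controls Stratus.
Astrid and Stratus together hold 68% + 32% = 100% of Thornfield, so Astrid controls Thornfield.

Yes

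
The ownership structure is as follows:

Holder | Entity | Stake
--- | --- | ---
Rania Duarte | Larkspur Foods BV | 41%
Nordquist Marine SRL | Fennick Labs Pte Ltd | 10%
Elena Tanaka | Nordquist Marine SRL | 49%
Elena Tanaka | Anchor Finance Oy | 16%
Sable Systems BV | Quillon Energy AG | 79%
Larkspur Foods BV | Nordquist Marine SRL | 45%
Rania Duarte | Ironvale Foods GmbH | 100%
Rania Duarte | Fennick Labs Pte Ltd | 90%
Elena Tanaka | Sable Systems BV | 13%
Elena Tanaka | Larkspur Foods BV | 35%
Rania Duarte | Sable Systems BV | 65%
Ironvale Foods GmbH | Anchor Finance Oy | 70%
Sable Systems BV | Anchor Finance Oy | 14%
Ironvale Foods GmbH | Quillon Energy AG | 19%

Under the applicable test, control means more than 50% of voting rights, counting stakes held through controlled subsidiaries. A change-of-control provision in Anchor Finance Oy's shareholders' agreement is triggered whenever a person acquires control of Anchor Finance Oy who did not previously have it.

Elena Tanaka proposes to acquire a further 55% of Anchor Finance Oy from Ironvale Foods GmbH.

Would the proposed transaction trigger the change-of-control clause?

The purchase adds only to Elena's holdings (Ironvale's stake shrinks), so Elena is the only person who could newly come to control Anchor.
Elena's largest direct stake is 49% in Nordquist, which does not meet the threshold, so Elena controls no company.
In Anchor, Elena's side holds only 16%, not > 50%.
So before the transaction, Elena does not control Anchor.
After the purchase, Elena's direct stake in Anchor rises to 16% + 55% = 71%, and Ironvale's stake falls to 15%.
Elena holds 71% of Anchor, so Elena controls Anchor.
Elena did not control Anchor before and does after, so the clause is triggered.

Yes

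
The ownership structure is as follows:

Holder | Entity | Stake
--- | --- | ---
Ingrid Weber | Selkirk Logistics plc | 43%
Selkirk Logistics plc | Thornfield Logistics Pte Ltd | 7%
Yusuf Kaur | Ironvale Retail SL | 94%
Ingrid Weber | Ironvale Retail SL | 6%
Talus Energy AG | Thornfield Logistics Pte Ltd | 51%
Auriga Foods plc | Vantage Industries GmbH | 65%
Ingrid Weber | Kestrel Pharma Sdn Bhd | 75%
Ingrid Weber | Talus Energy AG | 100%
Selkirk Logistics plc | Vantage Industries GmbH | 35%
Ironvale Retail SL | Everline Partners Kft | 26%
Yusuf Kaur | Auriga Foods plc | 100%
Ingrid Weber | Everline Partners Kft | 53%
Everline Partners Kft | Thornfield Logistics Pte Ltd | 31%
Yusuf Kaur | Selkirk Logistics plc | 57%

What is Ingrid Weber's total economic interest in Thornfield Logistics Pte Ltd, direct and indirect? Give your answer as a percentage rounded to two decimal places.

Ingrid reaches Thornfield along 4 paths.
Via Everline: 53% × 31% = 16.43%.
Via Ironvale → Everline: 6% × 26% × 31% = 0.4836%.
Via Selkirk: 43% × 7% = 3.01%.
Via Talus: 100% × 51% = 51%.
Total: 16.43% + 0.4836% + 3.01% + 51% = 70.9236%.
Rounded: 70.92%.

70.92%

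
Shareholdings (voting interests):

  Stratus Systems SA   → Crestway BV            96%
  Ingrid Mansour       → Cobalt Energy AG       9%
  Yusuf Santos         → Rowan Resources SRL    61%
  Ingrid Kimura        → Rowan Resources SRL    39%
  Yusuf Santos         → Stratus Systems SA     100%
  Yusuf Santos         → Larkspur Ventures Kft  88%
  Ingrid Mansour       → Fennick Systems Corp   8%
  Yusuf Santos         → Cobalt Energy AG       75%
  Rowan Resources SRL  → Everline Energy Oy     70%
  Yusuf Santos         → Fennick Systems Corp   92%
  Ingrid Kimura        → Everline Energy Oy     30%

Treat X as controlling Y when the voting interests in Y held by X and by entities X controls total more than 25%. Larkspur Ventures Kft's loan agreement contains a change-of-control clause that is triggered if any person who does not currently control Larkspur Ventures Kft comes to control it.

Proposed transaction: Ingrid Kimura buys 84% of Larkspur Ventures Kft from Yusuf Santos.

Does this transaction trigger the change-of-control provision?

The purchase adds only to Ingrid Kimura's holdings (Yusuf's stake shrinks), so Ingrid Kimura is the only person who could newly come to control Larkspur.
Ingrid Kimura holds 39% of Rowan, so Ingrid Kimura controls Rowan.
Ingrid Kimura and Rowan together hold 30% + 70% = 100% of Everline, so Ingrid Kimura controls Everline.
Neither Ingrid Kimura nor any entity Ingrid Kimura controls holds any voting interest in Larkspur.
So before the transaction, Ingrid Kimura does not control Larkspur.
After the purchase, Ingrid Kimura holds 84% of Larkspur directly, and Yusuf's stake falls to 4%.
Ingrid Kimura holds 84% of Larkspur, so Ingrid Kimura controls Larkspur.
Ingrid Kimura did not control Larkspur before and does after, so the clause is triggered.

Yes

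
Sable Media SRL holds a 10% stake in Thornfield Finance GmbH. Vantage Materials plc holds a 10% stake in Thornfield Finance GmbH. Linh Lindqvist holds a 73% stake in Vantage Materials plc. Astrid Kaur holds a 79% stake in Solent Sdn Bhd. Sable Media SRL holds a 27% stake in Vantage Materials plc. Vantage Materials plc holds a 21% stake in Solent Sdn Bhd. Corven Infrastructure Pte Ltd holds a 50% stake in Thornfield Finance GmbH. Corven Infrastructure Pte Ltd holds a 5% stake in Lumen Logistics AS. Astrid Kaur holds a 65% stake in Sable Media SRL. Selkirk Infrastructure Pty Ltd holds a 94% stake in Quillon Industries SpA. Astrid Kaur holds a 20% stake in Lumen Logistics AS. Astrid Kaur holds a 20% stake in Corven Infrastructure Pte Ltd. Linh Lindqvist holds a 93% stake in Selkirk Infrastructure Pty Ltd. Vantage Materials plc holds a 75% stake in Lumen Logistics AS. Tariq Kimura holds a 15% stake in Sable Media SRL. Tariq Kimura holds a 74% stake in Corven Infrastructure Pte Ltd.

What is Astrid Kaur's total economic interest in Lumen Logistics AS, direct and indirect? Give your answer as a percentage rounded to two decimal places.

Astrid reaches Lumen along 3 paths.
Direct stake: 20% = 20%.
Via Sable → Vantage: 65% × 27% × 75% = 13.1625%.
Via Corven: 20% × 5% = 1%.
Total: 20% + 13.1625% + 1% = 34.1625%.
Rounded: 34.16%.

34.16%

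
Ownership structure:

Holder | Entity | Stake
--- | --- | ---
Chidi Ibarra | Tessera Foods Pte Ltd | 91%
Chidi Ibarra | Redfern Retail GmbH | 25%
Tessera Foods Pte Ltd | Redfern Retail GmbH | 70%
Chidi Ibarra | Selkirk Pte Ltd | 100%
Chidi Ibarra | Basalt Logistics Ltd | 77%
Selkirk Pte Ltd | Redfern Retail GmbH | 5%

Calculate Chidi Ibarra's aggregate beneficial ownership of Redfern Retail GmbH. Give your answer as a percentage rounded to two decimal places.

93.70%

Chidi reaches Redfern along 3 paths.
Via Selkirk: 100% × 5% = 5%.
Via Tessera: 91% × 70% = 63.7%.
Direct stake: 25% = 25%.
Total: 5% + 63.7% + 25% = 93.7%.
Rounded: 93.70%.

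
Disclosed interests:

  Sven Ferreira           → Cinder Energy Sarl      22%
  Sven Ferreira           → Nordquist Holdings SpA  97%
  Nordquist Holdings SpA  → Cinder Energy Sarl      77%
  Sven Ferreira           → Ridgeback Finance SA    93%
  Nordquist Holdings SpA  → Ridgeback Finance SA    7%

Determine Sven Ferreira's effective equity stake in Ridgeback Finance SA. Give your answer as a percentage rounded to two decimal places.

Sven reaches Ridgeback along 2 paths.
Via Nordquist: 97% × 7% = 6.79%.
Direct stake: 93% = 93%.
Total: 6.79% + 93% = 99.79%.

99.79%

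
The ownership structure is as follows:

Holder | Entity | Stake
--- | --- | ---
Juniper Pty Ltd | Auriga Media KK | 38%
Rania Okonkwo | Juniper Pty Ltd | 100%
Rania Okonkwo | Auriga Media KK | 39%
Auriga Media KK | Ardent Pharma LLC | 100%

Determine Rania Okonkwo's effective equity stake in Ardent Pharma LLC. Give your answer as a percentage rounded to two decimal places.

Rania reaches Ardent along 2 paths.
Via Auriga: 39% × 100% = 39%.
Via Juniper → Auriga: 100% × 38% × 100% = 38%.
Total: 39% + 38% = 77%.
Rounded: 77.00%.

77.00%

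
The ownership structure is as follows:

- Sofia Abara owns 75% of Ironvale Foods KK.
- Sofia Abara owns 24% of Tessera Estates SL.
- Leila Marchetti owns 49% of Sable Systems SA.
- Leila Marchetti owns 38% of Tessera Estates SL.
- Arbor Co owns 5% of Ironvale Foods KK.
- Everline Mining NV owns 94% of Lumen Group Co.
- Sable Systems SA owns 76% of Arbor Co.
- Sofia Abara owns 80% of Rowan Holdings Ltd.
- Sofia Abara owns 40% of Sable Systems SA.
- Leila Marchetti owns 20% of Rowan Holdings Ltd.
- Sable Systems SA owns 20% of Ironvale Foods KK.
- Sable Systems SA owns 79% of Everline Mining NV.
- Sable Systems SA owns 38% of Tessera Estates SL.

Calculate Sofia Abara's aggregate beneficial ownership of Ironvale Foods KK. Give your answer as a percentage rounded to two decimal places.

Sofia reaches Ironvale along 3 paths.
Direct stake: 75% = 75%.
Via Sable: 40% × 20% = 8%.
Via Sable → Arbor: 40% × 76% × 5% = 1.52%.
Total: 75% + 8% + 1.52% = 84.52%.

84.52%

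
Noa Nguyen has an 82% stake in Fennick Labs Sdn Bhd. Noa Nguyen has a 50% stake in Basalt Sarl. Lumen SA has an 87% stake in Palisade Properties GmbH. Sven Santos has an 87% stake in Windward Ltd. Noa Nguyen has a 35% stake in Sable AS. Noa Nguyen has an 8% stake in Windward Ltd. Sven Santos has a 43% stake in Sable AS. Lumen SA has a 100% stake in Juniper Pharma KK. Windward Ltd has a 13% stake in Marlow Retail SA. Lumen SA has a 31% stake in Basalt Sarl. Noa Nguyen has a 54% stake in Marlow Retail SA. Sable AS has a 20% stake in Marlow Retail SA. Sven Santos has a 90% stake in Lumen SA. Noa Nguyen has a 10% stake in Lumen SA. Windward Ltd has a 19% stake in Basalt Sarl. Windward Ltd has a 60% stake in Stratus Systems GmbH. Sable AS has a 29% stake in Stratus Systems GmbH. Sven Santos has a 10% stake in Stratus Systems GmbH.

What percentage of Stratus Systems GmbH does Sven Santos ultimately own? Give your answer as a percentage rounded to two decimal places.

74.67%

Sven reaches Stratus along 3 paths.
Direct stake: 10% = 10%.
Via Sable: 43% × 29% = 12.47%.
Via Windward: 87% × 60% = 52.2%.
Total: 10% + 12.47% + 52.2% = 74.67%.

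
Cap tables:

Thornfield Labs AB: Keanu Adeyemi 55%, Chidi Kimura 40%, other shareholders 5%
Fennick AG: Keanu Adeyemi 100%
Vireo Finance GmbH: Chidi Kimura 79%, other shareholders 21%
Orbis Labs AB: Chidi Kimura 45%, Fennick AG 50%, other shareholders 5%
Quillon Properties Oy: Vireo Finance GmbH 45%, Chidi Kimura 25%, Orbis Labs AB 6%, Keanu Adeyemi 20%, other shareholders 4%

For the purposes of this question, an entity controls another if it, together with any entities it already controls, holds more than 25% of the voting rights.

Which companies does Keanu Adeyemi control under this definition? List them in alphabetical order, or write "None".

Keanu holds 55% of Thornfield, so Keanu controls Thornfield.
Keanu holds 100% of Fennick, so Keanu controls Fennick.
Fennick holds 50% of Orbis, so Keanu controls Orbis.
Orbis and Keanu together hold 6% + 20% = 26% of Quillon, so Keanu controls Quillon.
No other company's threshold is met.

Fennick AG, Orbis Labs AB, Quillon Properties Oy, Thornfield Labs AB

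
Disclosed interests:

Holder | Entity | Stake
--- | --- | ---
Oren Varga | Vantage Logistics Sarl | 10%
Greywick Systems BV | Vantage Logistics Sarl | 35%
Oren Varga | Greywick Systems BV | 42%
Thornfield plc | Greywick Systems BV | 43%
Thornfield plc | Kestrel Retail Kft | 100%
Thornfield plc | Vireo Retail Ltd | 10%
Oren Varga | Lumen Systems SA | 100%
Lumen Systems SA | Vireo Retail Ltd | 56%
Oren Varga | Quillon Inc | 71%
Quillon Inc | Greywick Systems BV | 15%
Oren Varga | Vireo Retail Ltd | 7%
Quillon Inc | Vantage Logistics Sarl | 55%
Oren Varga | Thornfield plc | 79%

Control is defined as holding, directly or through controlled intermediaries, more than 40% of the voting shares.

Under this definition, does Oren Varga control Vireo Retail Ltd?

Oren holds 100% of Lumen, so Oren controls Lumen.
Oren holds 79% of Thornfield, so Oren controls Thornfield.
Thornfield and Lumen and Oren together hold 10% + 56% + 7% = 73% of Vireo, so Oren controls Vireo.

Yes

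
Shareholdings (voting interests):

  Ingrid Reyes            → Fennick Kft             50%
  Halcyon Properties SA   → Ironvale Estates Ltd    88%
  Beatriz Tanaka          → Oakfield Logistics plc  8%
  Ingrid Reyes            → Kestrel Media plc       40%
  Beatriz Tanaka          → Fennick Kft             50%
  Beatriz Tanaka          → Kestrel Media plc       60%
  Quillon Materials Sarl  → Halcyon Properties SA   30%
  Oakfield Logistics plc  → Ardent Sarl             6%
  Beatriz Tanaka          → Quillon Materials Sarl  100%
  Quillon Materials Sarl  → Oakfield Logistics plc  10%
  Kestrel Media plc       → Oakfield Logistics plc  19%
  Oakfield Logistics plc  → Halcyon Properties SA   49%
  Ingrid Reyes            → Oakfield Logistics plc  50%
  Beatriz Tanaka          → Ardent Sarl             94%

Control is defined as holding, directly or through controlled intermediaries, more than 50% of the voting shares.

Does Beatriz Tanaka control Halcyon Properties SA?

Beatriz holds 60% of Kestrel, so Beatriz controls Kestrel.
Beatriz holds 100% of Quillon, so Beatriz controls Quillon.
Beatriz holds 94% of Ardent, so Beatriz controls Ardent.
In Halcyon, Beatriz's side holds only 30%, not > 50%.
So Beatriz does not control Halcyon.

No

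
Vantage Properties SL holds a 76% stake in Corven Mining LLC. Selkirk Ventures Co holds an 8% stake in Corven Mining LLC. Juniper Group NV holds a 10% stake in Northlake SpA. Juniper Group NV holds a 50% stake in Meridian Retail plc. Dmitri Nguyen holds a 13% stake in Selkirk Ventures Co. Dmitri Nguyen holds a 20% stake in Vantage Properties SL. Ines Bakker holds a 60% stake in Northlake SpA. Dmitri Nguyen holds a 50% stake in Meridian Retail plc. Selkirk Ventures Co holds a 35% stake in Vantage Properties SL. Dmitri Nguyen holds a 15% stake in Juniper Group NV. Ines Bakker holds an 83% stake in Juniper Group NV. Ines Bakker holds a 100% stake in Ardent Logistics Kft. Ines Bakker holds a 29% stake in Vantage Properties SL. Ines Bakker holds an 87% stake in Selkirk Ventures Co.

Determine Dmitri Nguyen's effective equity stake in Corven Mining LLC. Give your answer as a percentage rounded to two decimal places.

19.70%

Dmitri reaches Corven along 3 paths.
Via Selkirk: 13% × 8% = 1.04%.
Via Vantage: 20% × 76% = 15.2%.
Via Selkirk → Vantage: 13% × 35% × 76% = 3.458%.
Total: 1.04% + 15.2% + 3.458% = 19.698%.
Rounded: 19.70%.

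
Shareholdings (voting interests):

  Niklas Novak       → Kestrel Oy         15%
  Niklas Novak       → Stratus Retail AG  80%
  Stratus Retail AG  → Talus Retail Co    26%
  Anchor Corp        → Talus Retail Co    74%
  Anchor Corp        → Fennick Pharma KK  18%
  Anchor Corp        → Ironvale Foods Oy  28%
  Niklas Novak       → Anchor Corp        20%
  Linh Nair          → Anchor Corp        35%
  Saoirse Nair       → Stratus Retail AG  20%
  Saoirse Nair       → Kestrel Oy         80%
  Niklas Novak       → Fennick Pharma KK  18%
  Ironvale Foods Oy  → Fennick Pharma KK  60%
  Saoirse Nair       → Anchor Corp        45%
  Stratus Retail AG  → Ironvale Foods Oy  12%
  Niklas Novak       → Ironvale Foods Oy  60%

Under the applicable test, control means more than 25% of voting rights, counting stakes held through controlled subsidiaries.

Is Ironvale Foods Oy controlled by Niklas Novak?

Niklas holds 80% of Stratus, so Niklas controls Stratus.
Stratus and Niklas together hold 12% + 60% = 72% of Ironvale, so Niklas controls Ironvale.

Yes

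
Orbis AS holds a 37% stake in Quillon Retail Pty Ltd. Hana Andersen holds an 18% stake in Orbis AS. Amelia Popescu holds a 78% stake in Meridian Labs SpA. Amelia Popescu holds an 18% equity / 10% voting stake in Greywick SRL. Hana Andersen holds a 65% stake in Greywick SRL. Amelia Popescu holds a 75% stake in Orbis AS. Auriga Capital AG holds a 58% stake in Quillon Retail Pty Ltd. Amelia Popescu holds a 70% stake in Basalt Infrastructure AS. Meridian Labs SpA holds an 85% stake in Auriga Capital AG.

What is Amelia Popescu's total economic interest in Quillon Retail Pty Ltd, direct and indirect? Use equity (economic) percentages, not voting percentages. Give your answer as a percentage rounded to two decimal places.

66.20%

Amelia reaches Quillon along 2 paths.
Via Orbis: 75% × 37% = 27.75%.
Via Meridian → Auriga: 78% × 85% × 58% = 38.454%.
Total: 27.75% + 38.454% = 66.204%.
Rounded: 66.20%.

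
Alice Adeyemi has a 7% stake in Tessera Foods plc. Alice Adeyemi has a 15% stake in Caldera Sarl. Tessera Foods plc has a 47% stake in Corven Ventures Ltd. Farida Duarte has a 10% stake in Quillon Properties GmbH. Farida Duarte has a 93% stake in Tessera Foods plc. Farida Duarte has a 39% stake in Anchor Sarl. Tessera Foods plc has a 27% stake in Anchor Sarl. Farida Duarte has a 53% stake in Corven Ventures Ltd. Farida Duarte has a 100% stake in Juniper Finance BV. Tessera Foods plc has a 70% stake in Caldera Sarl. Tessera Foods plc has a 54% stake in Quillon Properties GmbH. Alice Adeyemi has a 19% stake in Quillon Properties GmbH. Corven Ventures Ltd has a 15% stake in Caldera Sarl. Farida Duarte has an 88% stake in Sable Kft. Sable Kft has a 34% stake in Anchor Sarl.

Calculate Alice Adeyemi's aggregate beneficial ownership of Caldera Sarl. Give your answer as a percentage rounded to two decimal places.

Alice reaches Caldera along 3 paths.
Via Tessera → Corven: 7% × 47% × 15% = 0.4935%.
Via Tessera: 7% × 70% = 4.9%.
Direct stake: 15% = 15%.
Total: 0.4935% + 4.9% + 15% = 20.3935%.
Rounded: 20.39%.

20.39%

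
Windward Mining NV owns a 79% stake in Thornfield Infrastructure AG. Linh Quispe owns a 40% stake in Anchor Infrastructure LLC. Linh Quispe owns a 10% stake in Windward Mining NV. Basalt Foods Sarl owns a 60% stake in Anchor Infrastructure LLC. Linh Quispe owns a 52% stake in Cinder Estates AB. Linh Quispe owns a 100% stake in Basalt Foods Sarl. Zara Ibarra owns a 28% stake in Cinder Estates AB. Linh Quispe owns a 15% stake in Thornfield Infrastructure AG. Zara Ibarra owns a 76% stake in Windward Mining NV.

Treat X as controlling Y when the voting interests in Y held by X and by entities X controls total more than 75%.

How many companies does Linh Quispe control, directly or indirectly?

Linh holds 100% of Basalt, so Linh controls Basalt.
Basalt and Linh together hold 60% + 40% = 100% of Anchor, so Linh controls Anchor.
No other company's threshold is met.
Linh controls 2 companies.

2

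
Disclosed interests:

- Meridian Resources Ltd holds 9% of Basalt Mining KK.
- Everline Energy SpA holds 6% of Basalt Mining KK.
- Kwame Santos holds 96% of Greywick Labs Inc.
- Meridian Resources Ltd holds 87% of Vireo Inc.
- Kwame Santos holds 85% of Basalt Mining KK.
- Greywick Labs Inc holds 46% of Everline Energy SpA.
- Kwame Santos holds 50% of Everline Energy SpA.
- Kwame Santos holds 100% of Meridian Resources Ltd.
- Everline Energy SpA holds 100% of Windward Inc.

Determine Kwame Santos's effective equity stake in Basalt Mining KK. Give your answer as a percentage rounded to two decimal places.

99.65%

Kwame reaches Basalt along 4 paths.
Via Meridian: 100% × 9% = 9%.
Direct stake: 85% = 85%.
Via Greywick → Everline: 96% × 46% × 6% = 2.6496%.
Via Everline: 50% × 6% = 3%.
Total: 9% + 85% + 2.6496% + 3% = 99.6496%.
Rounded: 99.65%.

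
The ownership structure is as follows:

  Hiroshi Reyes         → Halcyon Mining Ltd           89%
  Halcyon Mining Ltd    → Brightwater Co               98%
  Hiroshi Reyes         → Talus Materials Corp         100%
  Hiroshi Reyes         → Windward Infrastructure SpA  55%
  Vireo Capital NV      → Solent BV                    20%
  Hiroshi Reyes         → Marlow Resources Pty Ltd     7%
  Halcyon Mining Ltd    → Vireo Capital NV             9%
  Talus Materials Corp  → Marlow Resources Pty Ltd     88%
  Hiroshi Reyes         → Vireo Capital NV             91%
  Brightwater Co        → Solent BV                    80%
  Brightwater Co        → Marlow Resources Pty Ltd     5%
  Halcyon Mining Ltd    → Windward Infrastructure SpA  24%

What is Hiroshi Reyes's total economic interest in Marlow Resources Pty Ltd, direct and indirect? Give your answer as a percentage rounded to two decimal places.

Hiroshi reaches Marlow along 3 paths.
Via Talus: 100% × 88% = 88%.
Via Halcyon → Brightwater: 89% × 98% × 5% = 4.361%.
Direct stake: 7% = 7%.
Total: 88% + 4.361% + 7% = 99.361%.
Rounded: 99.36%.

99.36%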